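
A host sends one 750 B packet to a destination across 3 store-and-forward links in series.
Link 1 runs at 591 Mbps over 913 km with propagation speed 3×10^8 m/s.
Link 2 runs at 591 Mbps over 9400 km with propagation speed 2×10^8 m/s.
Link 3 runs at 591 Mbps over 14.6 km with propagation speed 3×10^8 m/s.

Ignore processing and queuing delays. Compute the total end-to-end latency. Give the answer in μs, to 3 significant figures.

50100 μs

L = 750 × 8 = 6000 bits.
Transmission delay per hop = L/R = 6000/591000000 = 10.1523 μs; 3 hops → 30.4569 μs.
Propagation delays (d/s per hop): 3043.33, 47000, 48.6667 μs; sum = 50092 μs.
End-to-end = 50100 μs.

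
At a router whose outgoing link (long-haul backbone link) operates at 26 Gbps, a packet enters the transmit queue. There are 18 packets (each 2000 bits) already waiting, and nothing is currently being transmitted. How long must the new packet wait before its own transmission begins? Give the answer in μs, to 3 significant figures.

1.38 μs

Each queued packet: L/R = 2000/26000000000 = 0.0769231 μs.
18 queued → 1.38462 μs.
Queuing delay = 1.38 μs.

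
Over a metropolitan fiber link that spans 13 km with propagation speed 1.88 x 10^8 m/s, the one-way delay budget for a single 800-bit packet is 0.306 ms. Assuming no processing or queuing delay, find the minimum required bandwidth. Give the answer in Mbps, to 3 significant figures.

3.38 Mbps

Propagation delay = 13000 / 188000000 = 0.0691489 ms.
Transmission budget = 0.306 − 0.0691489 = 0.236851 ms.
R ≥ L / t_tx = 800 bits / 0.000236851 s = 3.38 Mbps.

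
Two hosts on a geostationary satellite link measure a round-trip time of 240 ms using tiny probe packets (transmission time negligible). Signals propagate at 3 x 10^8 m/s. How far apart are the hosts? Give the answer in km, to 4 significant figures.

36000 km

One-way propagation = RTT/2 = 120 ms.
d = s × t = 300000000 × 0.12 = 36000 km.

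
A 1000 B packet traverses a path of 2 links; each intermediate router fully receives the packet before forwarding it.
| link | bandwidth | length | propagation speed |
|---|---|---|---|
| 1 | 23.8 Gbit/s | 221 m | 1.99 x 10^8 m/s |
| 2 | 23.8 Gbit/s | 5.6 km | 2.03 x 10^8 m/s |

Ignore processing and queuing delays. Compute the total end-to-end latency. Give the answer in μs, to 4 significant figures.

L = 1000 × 8 = 8000 bits.
Transmission delay per hop = L/R = 8000/23800000000 = 0.336134 μs; 2 hops → 0.672269 μs.
Propagation delays (d/s per hop): 1.11055, 27.5862 μs; sum = 28.6968 μs.
End-to-end = 29.37 μs.

29.37 μs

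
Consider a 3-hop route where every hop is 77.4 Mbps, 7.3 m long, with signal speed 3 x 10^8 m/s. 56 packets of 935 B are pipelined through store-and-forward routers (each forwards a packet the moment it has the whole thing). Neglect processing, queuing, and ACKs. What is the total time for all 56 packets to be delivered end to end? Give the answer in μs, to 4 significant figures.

Per-hop transmission t_tx = L/R = 7480/77400000 = 96.6408 μs.
Per-hop propagation t_prop = 7.3/300000000 = 0.0243333 μs.
Pipeline fill: first packet needs 3·t_tx to clear all hops; remaining 55 packets each add one t_tx.
Total = (3+56-1)·t_tx + 3·t_prop = 58·96.6408 + 3·0.0243333 = 5605 μs.

5605 μs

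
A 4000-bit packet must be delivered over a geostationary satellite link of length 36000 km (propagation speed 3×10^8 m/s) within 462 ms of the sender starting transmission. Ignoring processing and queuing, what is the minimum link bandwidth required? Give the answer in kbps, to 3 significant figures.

Propagation delay = 36000000 / 300000000 = 120 ms.
Transmission budget = 462 − 120 = 342 ms.
R ≥ L / t_tx = 4000 bits / 0.342 s = 11.7 kbps.

11.7 kbps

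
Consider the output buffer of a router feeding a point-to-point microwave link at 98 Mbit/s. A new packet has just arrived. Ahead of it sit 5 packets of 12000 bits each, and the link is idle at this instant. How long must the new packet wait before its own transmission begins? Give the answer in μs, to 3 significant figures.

Each queued packet: L/R = 12000/98000000 = 122.449 μs.
5 queued → 612.245 μs.
Queuing delay = 612 μs.

612 μs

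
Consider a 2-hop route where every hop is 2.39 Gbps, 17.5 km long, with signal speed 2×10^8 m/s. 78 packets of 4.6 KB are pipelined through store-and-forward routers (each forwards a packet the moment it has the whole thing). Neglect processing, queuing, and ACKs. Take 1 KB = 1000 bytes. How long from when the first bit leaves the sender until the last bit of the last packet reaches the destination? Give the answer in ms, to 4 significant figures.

1.391 ms

Per-hop transmission t_tx = L/R = 36800/2390000000 = 0.0153975 ms.
Per-hop propagation t_prop = 17500/200000000 = 0.0875 ms.
Pipeline fill: first packet needs 2·t_tx to clear all hops; remaining 77 packets each add one t_tx.
Total = (2+78-1)·t_tx + 2·t_prop = 79·0.0153975 + 2·0.0875 = 1.391 ms.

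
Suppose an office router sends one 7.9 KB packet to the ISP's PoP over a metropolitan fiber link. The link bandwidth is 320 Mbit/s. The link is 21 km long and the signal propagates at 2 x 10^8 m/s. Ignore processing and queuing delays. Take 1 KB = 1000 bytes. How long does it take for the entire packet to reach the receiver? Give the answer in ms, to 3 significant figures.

L = 63200 bits.
Transmission delay = L/R = 63200 / 320000000 = 0.1975 ms.
Propagation delay = d/s = 21000 m / 200000000 m/s = 0.105 ms.
Total = 0.303 ms.

0.303 ms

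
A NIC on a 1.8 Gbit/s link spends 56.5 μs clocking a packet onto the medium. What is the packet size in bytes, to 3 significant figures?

L = R × t_tx = 1800000000 b/s × 5.65e-05 s = 101700 bits.
In bytes: 101700 / 8 = 12700 bytes.

12700 bytes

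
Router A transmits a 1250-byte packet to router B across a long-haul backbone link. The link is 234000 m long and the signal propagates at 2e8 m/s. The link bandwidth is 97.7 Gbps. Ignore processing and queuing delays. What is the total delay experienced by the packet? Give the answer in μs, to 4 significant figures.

1170 μs

L = 1250 × 8 = 10000 bits.
Transmission delay = L/R = 10000 / 97700000000 = 0.102354 μs.
Propagation delay = d/s = 234000 m / 200000000 m/s = 1170 μs.
Total = 1170 μs.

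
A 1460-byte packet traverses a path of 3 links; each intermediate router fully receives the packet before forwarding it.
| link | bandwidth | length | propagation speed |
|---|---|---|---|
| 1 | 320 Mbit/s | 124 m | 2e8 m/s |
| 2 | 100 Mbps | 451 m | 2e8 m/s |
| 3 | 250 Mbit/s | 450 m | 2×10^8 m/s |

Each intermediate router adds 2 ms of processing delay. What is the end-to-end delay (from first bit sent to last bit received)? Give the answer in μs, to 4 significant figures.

L = 1460 × 8 = 11680 bits.
Transmission delays (L/R per hop): 36.5, 116.8, 46.72 μs; sum = 200.02 μs.
Propagation delays (d/s per hop): 0.62, 2.255, 2.25 μs; sum = 5.125 μs.
Processing at 2 router(s): 2 × 2 ms = 4000 μs.
End-to-end = 4205 μs.

4205 μs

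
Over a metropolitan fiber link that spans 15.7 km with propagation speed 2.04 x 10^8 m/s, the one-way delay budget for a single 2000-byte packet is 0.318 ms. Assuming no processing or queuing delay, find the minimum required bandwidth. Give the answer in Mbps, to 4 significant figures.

L = 16000 bits.
Propagation delay = 15700 / 204000000 = 0.0769608 ms.
Transmission budget = 0.318 − 0.0769608 = 0.241039 ms.
R ≥ L / t_tx = 16000 bits / 0.000241039 s = 66.38 Mbps.

66.38 Mbps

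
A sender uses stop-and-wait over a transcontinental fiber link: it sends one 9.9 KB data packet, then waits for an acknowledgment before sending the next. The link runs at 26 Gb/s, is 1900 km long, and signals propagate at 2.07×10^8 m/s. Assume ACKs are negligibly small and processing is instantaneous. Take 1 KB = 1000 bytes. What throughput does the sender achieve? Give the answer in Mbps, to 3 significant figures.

4.31 Mbps

t_tx = L/R = 79200/26000000000 = 3.04615e-06 s.
t_prop = 1900000/2.07e+08 = 0.00917874 s; RTT = 0.0183575 s.
Cycle = t_tx + RTT = 0.0183605 s.
Throughput = L / cycle = 79200 / 0.0183605 = 4.31 Mbps.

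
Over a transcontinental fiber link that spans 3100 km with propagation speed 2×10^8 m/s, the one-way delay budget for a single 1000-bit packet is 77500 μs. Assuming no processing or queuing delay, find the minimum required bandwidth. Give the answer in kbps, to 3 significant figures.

Propagation delay = 3100000 / 200000000 = 15500 μs.
Transmission budget = 77500 − 15500 = 62000 μs.
R ≥ L / t_tx = 1000 bits / 0.062 s = 16.1 kbps.

16.1 kbps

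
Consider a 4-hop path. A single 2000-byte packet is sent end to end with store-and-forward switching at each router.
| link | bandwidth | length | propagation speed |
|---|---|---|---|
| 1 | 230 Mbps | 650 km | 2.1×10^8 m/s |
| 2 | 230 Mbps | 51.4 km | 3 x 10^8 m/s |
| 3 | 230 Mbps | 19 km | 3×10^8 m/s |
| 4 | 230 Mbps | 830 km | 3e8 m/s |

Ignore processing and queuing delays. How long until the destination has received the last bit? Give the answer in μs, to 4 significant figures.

L = 2000 × 8 = 16000 bits.
Transmission delay per hop = L/R = 16000/230000000 = 69.5652 μs; 4 hops → 278.261 μs.
Propagation delays (d/s per hop): 3095.24, 171.333, 63.3333, 2766.67 μs; sum = 6096.57 μs.
End-to-end = 6375 μs.

6375 μs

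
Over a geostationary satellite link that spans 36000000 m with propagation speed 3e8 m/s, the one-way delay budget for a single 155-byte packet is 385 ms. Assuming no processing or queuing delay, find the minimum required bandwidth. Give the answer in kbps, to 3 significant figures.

4.68 kbps

L = 1240 bits.
Propagation delay = 36000000 / 300000000 = 120 ms.
Transmission budget = 385 − 120 = 265 ms.
R ≥ L / t_tx = 1240 bits / 0.265 s = 4.68 kbps.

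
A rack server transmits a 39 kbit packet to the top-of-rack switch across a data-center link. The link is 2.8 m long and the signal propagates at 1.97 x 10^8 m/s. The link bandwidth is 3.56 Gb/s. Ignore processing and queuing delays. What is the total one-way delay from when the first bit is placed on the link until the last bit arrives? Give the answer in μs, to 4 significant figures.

L = 39000 bits.
Transmission delay = L/R = 39000 / 3560000000 = 10.9551 μs.
Propagation delay = d/s = 2.8 m / 197000000 m/s = 0.0142132 μs.
Total = 10.97 μs.

10.97 μs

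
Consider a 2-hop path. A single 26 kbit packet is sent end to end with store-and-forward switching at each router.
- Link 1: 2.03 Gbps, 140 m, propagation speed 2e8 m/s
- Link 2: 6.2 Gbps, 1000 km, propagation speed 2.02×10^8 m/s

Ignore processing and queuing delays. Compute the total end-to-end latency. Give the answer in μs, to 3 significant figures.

4970 μs

L = 26000 bits.
Transmission delays (L/R per hop): 12.8079, 4.19355 μs; sum = 17.0014 μs.
Propagation delays (d/s per hop): 0.7, 4950.5 μs; sum = 4951.2 μs.
End-to-end = 4970 μs.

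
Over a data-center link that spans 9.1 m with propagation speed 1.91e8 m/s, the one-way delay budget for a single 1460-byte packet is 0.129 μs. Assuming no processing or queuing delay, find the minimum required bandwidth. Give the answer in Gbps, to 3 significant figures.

L = 11680 bits.
Propagation delay = 9.1 / 191000000 = 0.047644 μs.
Transmission budget = 0.129 − 0.047644 = 0.081356 μs.
R ≥ L / t_tx = 11680 bits / 8.1356e-08 s = 144 Gbps.

144 Gbps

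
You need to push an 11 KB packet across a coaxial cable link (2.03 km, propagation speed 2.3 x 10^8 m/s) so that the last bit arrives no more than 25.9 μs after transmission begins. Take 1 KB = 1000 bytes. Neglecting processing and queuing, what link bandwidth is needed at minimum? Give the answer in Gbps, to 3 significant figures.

5.15 Gbps

L = 88000 bits.
Propagation delay = 2030 / 2.3e+08 = 8.82609 μs.
Transmission budget = 25.9 − 8.82609 = 17.0739 μs.
R ≥ L / t_tx = 88000 bits / 1.70739e-05 s = 5.15 Gbps.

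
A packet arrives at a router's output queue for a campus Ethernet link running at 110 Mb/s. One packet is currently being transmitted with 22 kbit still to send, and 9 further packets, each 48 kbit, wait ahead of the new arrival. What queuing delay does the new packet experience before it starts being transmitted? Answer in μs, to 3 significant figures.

Each queued packet: L/R = 48000/110000000 = 436.364 μs.
9 queued → 3927.27 μs.
Plus remaining 22000 bits of current packet: 200 μs.
Queuing delay = 4130 μs.

4130 μs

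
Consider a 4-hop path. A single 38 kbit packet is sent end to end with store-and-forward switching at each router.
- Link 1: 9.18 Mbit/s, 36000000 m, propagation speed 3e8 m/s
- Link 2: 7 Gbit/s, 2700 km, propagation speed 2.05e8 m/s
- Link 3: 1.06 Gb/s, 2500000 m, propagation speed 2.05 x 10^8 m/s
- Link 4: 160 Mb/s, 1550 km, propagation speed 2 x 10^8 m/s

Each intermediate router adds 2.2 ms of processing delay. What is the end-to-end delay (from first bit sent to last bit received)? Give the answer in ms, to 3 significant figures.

164 ms

L = 38000 bits.
Transmission delays (L/R per hop): 4.13943, 0.00542857, 0.0358491, 0.2375 ms; sum = 4.41821 ms.
Propagation delays (d/s per hop): 120, 13.1707, 12.1951, 7.75 ms; sum = 153.116 ms.
Processing at 3 router(s): 3 × 2.2 ms = 6.6 ms.
End-to-end = 164 ms.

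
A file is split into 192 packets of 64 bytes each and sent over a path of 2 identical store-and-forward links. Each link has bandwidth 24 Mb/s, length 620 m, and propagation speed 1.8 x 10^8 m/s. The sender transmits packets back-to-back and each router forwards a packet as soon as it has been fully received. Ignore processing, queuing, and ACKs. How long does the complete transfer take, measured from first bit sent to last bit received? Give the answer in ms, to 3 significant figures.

Per-hop transmission t_tx = L/R = 512/24000000 = 0.0213333 ms.
Per-hop propagation t_prop = 620/180000000 = 0.00344444 ms.
Pipeline fill: first packet needs 2·t_tx to clear all hops; remaining 191 packets each add one t_tx.
Total = (2+192-1)·t_tx + 2·t_prop = 193·0.0213333 + 2·0.00344444 = 4.12 ms.

4.12 ms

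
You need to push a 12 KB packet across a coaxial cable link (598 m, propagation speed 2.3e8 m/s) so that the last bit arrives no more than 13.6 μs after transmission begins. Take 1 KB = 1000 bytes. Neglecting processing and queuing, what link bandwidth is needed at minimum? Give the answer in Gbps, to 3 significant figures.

8.73 Gbps

L = 96000 bits.
Propagation delay = 598 / 2.3e+08 = 2.6 μs.
Transmission budget = 13.6 − 2.6 = 11 μs.
R ≥ L / t_tx = 96000 bits / 1.1e-05 s = 8.73 Gbps.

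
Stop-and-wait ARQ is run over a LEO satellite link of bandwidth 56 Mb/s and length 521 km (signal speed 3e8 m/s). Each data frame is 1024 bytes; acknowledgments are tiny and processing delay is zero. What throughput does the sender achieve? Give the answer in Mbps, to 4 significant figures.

t_tx = L/R = 8192/56000000 = 0.000146286 s.
t_prop = 521000/300000000 = 0.00173667 s; RTT = 0.00347333 s.
Cycle = t_tx + RTT = 0.00361962 s.
Throughput = L / cycle = 8192 / 0.00361962 = 2.263 Mbps.

2.263 Mbps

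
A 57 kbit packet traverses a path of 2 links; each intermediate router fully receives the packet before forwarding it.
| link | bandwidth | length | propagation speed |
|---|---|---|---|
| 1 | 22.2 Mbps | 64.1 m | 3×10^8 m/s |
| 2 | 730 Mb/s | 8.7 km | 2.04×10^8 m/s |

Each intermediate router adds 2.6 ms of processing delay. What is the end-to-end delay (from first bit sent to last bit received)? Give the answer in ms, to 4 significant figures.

L = 57000 bits.
Transmission delays (L/R per hop): 2.56757, 0.0780822 ms; sum = 2.64565 ms.
Propagation delays (d/s per hop): 0.000213667, 0.0426471 ms; sum = 0.0428607 ms.
Processing at 1 router(s): 1 × 2.6 ms = 2.6 ms.
End-to-end = 5.289 ms.

5.289 ms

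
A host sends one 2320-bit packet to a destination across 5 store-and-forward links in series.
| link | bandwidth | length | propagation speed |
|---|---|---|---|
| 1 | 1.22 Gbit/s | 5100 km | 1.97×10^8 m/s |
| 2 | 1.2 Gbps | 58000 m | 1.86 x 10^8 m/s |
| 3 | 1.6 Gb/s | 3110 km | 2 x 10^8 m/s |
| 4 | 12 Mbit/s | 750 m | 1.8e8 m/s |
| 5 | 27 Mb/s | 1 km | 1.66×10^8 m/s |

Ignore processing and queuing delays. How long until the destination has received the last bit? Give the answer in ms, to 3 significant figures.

Transmission delays (L/R per hop): 0.00190164, 0.00193333, 0.00145, 0.193333, 0.0859259 ms; sum = 0.284544 ms.
Propagation delays (d/s per hop): 25.8883, 0.311828, 15.55, 0.00416667, 0.0060241 ms; sum = 41.7603 ms.
End-to-end = 42.0 ms.

42.0 ms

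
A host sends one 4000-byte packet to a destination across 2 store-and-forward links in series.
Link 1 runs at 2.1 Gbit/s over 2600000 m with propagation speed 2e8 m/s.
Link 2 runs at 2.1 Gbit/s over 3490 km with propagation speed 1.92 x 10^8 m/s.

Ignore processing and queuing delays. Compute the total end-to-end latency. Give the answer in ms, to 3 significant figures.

31.2 ms

L = 4000 × 8 = 32000 bits.
Transmission delay per hop = L/R = 32000/2100000000 = 0.0152381 ms; 2 hops → 0.0304762 ms.
Propagation delays (d/s per hop): 13, 18.1771 ms; sum = 31.1771 ms.
End-to-end = 31.2 ms.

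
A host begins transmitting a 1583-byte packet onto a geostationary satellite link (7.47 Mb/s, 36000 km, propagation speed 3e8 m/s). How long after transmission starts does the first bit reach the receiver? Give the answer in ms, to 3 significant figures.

120 ms

First bit experiences only propagation delay: d/s = 36000000/300000000 = 120 ms.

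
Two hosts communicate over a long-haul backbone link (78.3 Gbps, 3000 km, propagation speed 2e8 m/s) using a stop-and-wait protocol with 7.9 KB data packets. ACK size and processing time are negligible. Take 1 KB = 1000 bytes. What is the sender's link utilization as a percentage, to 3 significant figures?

0.00269 %

t_tx = L/R = 63200/78300000000 = 8.07152e-07 s.
t_prop = 3000000/200000000 = 0.015 s; RTT = 0.03 s.
Cycle = t_tx + RTT = 0.0300008 s.
Utilization = t_tx / cycle = 8.07152e-07/0.0300008 = 0.00269 %.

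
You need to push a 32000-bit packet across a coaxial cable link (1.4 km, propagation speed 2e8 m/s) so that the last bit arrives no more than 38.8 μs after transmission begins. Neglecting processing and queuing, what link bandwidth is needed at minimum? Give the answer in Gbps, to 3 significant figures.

1.01 Gbps

Propagation delay = 1400 / 200000000 = 7 μs.
Transmission budget = 38.8 − 7 = 31.8 μs.
R ≥ L / t_tx = 32000 bits / 3.18e-05 s = 1.01 Gbps.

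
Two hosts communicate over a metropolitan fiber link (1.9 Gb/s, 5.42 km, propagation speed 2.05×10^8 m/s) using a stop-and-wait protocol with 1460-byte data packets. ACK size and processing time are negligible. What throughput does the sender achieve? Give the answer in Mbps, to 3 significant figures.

198 Mbps

t_tx = L/R = 11680/1900000000 = 6.14737e-06 s.
t_prop = 5420/2.05e+08 = 2.6439e-05 s; RTT = 5.2878e-05 s.
Cycle = t_tx + RTT = 5.90254e-05 s.
Throughput = L / cycle = 11680 / 5.90254e-05 = 198 Mbps.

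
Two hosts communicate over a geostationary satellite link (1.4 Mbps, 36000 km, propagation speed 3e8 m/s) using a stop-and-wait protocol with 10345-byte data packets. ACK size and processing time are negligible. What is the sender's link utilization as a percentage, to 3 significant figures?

t_tx = L/R = 82760/1400000 = 0.0591143 s.
t_prop = 36000000/300000000 = 0.12 s; RTT = 0.24 s.
Cycle = t_tx + RTT = 0.299114 s.
Utilization = t_tx / cycle = 0.0591143/0.299114 = 19.8 %.

19.8 %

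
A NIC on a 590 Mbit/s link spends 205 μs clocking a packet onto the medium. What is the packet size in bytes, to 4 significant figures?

15120 bytes

L = R × t_tx = 590000000 b/s × 0.000205 s = 120950 bits.
In bytes: 120950 / 8 = 15120 bytes.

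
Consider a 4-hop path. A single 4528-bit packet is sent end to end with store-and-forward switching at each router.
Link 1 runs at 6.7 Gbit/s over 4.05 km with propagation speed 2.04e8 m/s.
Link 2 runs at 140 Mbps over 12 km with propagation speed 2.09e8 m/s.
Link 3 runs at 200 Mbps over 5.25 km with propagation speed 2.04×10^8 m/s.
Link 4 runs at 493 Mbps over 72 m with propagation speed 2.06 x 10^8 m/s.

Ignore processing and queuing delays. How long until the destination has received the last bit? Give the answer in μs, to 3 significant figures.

168 μs

Transmission delays (L/R per hop): 0.675821, 32.3429, 22.64, 9.18458 μs; sum = 64.8433 μs.
Propagation delays (d/s per hop): 19.8529, 57.4163, 25.7353, 0.349515 μs; sum = 103.354 μs.
End-to-end = 168 μs.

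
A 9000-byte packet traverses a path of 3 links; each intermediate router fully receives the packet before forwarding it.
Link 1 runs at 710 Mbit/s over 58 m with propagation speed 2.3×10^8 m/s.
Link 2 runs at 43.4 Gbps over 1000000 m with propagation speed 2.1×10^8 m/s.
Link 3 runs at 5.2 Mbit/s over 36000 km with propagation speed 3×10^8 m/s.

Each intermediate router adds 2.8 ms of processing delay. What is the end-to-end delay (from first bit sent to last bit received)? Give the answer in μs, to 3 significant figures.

144000 μs

L = 9000 × 8 = 72000 bits.
Transmission delays (L/R per hop): 101.408, 1.65899, 13846.2 μs; sum = 13949.2 μs.
Propagation delays (d/s per hop): 0.252174, 4761.9, 120000 μs; sum = 124762 μs.
Processing at 2 router(s): 2 × 2.8 ms = 5600 μs.
End-to-end = 144000 μs.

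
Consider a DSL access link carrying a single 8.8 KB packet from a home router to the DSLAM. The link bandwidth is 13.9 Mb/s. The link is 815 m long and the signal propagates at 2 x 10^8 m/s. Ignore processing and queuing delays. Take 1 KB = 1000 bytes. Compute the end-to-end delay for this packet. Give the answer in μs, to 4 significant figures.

L = 70400 bits.
Transmission delay = L/R = 70400 / 13900000 = 5064.75 μs.
Propagation delay = d/s = 815 m / 200000000 m/s = 4.075 μs.
Total = 5069 μs.

5069 μs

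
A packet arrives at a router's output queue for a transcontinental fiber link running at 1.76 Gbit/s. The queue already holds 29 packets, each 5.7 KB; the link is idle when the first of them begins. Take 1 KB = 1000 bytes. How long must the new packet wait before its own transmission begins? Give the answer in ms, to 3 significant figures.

Each queued packet: L/R = 45600/1760000000 = 0.0259091 ms.
29 queued → 0.751364 ms.
Queuing delay = 0.751 ms.

0.751 ms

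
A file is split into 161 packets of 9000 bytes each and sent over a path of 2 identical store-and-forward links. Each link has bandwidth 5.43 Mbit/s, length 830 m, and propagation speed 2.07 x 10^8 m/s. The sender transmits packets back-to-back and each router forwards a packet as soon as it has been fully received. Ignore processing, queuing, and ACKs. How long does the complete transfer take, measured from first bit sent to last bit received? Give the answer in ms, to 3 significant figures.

Per-hop transmission t_tx = L/R = 72000/5430000 = 13.2597 ms.
Per-hop propagation t_prop = 830/2.07e+08 = 0.00400966 ms.
Pipeline fill: first packet needs 2·t_tx to clear all hops; remaining 160 packets each add one t_tx.
Total = (2+161-1)·t_tx + 2·t_prop = 162·13.2597 + 2·0.00400966 = 2150 ms.

2150 ms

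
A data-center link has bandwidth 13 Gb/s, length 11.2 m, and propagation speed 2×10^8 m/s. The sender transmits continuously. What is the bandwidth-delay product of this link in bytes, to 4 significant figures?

Propagation delay = 11.2 / 200000000 = 5.6e-08 s.
BDP = R × t_prop = 13000000000 × 5.6e-08 = 728 bits.
In bytes: 728/8 = 91.00 bytes.

91.00 bytes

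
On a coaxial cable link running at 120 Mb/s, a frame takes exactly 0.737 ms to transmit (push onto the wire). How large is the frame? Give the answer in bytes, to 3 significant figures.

11100 bytes

L = R × t_tx = 120000000 b/s × 0.000737 s = 88440 bits.
In bytes: 88440 / 8 = 11100 bytes.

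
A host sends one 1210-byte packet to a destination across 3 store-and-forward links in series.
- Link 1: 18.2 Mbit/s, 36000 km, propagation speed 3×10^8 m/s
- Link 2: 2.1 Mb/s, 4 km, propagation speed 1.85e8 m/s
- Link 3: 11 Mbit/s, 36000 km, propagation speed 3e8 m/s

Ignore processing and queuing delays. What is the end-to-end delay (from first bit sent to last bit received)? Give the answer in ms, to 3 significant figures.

L = 1210 × 8 = 9680 bits.
Transmission delays (L/R per hop): 0.531868, 4.60952, 0.88 ms; sum = 6.02139 ms.
Propagation delays (d/s per hop): 120, 0.0216216, 120 ms; sum = 240.022 ms.
End-to-end = 246 ms.

246 ms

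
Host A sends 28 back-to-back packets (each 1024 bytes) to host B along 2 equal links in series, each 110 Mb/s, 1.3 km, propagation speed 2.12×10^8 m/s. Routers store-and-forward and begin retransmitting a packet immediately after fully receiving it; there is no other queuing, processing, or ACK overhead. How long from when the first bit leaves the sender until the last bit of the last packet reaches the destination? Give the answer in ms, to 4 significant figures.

Per-hop transmission t_tx = L/R = 8192/110000000 = 0.0744727 ms.
Per-hop propagation t_prop = 1300/212000000 = 0.00613208 ms.
Pipeline fill: first packet needs 2·t_tx to clear all hops; remaining 27 packets each add one t_tx.
Total = (2+28-1)·t_tx + 2·t_prop = 29·0.0744727 + 2·0.00613208 = 2.172 ms.

2.172 ms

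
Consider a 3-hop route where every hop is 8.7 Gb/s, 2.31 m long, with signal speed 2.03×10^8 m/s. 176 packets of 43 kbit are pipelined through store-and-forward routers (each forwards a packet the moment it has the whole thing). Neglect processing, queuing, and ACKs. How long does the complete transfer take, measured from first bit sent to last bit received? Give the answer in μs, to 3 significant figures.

Per-hop transmission t_tx = L/R = 43000/8700000000 = 4.94253 μs.
Per-hop propagation t_prop = 2.31/2.03e+08 = 0.0113793 μs.
Pipeline fill: first packet needs 3·t_tx to clear all hops; remaining 175 packets each add one t_tx.
Total = (3+176-1)·t_tx + 3·t_prop = 178·4.94253 + 3·0.0113793 = 880 μs.

880 μs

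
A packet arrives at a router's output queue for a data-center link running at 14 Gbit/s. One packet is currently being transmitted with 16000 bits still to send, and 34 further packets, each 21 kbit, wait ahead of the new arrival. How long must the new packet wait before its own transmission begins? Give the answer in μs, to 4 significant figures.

Each queued packet: L/R = 21000/14000000000 = 1.5 μs.
34 queued → 51 μs.
Plus remaining 16000 bits of current packet: 1.14286 μs.
Queuing delay = 52.14 μs.

52.14 μs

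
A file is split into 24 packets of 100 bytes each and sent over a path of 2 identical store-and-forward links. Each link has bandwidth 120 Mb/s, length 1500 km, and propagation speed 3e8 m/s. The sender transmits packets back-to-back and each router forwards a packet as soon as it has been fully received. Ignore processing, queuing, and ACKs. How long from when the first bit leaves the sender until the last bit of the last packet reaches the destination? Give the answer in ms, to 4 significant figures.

Per-hop transmission t_tx = L/R = 800/120000000 = 0.00666667 ms.
Per-hop propagation t_prop = 1500000/300000000 = 5 ms.
Pipeline fill: first packet needs 2·t_tx to clear all hops; remaining 23 packets each add one t_tx.
Total = (2+24-1)·t_tx + 2·t_prop = 25·0.00666667 + 2·5 = 10.17 ms.

10.17 ms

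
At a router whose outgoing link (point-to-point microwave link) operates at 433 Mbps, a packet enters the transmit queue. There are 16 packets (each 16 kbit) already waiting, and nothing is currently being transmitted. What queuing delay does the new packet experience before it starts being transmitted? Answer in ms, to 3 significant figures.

Each queued packet: L/R = 16000/433000000 = 0.0369515 ms.
16 queued → 0.591224 ms.
Queuing delay = 0.591 ms.

0.591 ms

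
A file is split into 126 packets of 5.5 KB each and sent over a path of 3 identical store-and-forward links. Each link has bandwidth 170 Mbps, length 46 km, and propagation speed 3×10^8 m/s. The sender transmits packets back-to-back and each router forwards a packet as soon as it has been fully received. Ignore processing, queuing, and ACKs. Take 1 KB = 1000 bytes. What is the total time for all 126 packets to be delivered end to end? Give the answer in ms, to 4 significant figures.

33.59 ms

Per-hop transmission t_tx = L/R = 44000/170000000 = 0.258824 ms.
Per-hop propagation t_prop = 46000/300000000 = 0.153333 ms.
Pipeline fill: first packet needs 3·t_tx to clear all hops; remaining 125 packets each add one t_tx.
Total = (3+126-1)·t_tx + 3·t_prop = 128·0.258824 + 3·0.153333 = 33.59 ms.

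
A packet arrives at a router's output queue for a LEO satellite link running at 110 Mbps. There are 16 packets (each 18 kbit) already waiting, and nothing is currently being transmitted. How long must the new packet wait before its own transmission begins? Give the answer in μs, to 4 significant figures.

2618 μs

Each queued packet: L/R = 18000/110000000 = 163.636 μs.
16 queued → 2618.18 μs.
Queuing delay = 2618 μs.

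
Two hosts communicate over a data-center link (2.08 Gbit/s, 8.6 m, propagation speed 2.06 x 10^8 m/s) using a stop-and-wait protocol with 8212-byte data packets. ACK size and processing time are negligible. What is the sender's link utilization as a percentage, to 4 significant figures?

99.74 %

t_tx = L/R = 65696/2080000000 = 3.15846e-05 s.
t_prop = 8.6/206000000 = 4.17476e-08 s; RTT = 8.34951e-08 s.
Cycle = t_tx + RTT = 3.16681e-05 s.
Utilization = t_tx / cycle = 3.15846e-05/3.16681e-05 = 99.74 %.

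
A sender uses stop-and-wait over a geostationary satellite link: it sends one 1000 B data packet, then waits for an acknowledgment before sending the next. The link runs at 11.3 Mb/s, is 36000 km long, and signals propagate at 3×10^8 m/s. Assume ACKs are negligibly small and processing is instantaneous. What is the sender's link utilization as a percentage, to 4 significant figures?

t_tx = L/R = 8000/11300000 = 0.000707965 s.
t_prop = 36000000/300000000 = 0.12 s; RTT = 0.24 s.
Cycle = t_tx + RTT = 0.240708 s.
Utilization = t_tx / cycle = 0.000707965/0.240708 = 0.2941 %.

0.2941 %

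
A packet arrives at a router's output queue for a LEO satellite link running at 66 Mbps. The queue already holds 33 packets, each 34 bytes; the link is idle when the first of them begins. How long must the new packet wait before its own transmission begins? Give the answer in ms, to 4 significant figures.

Each queued packet: L/R = 272/66000000 = 0.00412121 ms.
33 queued → 0.136 ms.
Queuing delay = 0.1360 ms.

0.1360 ms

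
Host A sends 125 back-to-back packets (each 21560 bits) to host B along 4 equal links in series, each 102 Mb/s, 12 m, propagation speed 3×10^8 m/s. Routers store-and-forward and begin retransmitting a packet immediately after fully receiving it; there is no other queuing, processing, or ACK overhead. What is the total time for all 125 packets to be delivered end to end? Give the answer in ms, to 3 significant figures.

27.1 ms

Per-hop transmission t_tx = L/R = 21560/102000000 = 0.211373 ms.
Per-hop propagation t_prop = 12/300000000 = 4e-05 ms.
Pipeline fill: first packet needs 4·t_tx to clear all hops; remaining 124 packets each add one t_tx.
Total = (4+125-1)·t_tx + 4·t_prop = 128·0.211373 + 4·4e-05 = 27.1 ms.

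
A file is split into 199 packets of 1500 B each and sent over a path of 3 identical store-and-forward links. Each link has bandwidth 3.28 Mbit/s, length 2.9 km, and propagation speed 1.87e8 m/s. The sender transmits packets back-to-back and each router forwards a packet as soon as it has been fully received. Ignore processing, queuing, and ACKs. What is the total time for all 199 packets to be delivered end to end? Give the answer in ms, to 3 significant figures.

735 ms

Per-hop transmission t_tx = L/R = 12000/3280000 = 3.65854 ms.
Per-hop propagation t_prop = 2900/187000000 = 0.015508 ms.
Pipeline fill: first packet needs 3·t_tx to clear all hops; remaining 198 packets each add one t_tx.
Total = (3+199-1)·t_tx + 3·t_prop = 201·3.65854 + 3·0.015508 = 735 ms.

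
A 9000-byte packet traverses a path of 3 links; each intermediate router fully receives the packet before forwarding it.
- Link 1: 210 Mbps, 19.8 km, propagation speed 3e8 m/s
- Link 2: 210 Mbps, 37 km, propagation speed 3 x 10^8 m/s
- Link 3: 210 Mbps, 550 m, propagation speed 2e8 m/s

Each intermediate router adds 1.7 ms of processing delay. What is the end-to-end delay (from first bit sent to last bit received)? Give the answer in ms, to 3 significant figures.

4.62 ms

L = 9000 × 8 = 72000 bits.
Transmission delay per hop = L/R = 72000/210000000 = 0.342857 ms; 3 hops → 1.02857 ms.
Propagation delays (d/s per hop): 0.066, 0.123333, 0.00275 ms; sum = 0.192083 ms.
Processing at 2 router(s): 2 × 1.7 ms = 3.4 ms.
End-to-end = 4.62 ms.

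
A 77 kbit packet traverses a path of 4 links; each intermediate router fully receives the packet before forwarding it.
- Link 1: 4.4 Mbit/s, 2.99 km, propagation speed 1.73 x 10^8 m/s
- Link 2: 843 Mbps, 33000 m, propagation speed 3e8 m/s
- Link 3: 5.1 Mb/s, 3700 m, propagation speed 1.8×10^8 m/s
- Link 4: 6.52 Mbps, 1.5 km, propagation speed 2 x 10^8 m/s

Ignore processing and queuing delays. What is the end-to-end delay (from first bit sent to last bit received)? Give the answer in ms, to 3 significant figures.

44.7 ms

L = 77000 bits.
Transmission delays (L/R per hop): 17.5, 0.0913405, 15.098, 11.8098 ms; sum = 44.4992 ms.
Propagation delays (d/s per hop): 0.0172832, 0.11, 0.0205556, 0.0075 ms; sum = 0.155339 ms.
End-to-end = 44.7 ms.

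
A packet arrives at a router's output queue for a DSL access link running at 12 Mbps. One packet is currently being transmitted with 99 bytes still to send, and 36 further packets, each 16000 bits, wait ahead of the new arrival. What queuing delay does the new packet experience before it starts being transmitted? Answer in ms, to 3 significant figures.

Each queued packet: L/R = 16000/12000000 = 1.33333 ms.
36 queued → 48 ms.
Plus remaining 792 bits of current packet: 0.066 ms.
Queuing delay = 48.1 ms.

48.1 ms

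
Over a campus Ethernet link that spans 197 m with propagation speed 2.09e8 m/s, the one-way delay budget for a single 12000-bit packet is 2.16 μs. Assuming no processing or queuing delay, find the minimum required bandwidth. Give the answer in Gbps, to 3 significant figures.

Propagation delay = 197 / 209000000 = 0.942584 μs.
Transmission budget = 2.16 − 0.942584 = 1.21742 μs.
R ≥ L / t_tx = 12000 bits / 1.21742e-06 s = 9.86 Gbps.

9.86 Gbps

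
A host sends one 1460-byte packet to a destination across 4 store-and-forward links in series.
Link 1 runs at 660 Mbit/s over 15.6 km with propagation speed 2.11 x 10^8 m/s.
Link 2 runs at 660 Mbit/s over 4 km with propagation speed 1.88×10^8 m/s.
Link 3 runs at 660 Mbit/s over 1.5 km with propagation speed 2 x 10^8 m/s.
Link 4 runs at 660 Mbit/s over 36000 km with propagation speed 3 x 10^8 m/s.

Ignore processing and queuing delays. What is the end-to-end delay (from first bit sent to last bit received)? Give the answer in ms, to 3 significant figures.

120 ms

L = 1460 × 8 = 11680 bits.
Transmission delay per hop = L/R = 11680/660000000 = 0.017697 ms; 4 hops → 0.0707879 ms.
Propagation delays (d/s per hop): 0.0739336, 0.0212766, 0.0075, 120 ms; sum = 120.103 ms.
End-to-end = 120 ms.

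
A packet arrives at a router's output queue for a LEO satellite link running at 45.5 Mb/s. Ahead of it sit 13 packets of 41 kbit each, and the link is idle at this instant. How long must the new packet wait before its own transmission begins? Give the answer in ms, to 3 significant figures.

11.7 ms

Each queued packet: L/R = 41000/45500000 = 0.901099 ms.
13 queued → 11.7143 ms.
Queuing delay = 11.7 ms.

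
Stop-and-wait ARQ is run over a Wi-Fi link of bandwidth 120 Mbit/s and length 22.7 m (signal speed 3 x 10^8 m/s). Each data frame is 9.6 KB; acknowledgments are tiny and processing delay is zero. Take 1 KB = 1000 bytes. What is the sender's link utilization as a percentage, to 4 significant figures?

99.98 %

t_tx = L/R = 76800/120000000 = 0.00064 s.
t_prop = 22.7/300000000 = 7.56667e-08 s; RTT = 1.51333e-07 s.
Cycle = t_tx + RTT = 0.000640151 s.
Utilization = t_tx / cycle = 0.00064/0.000640151 = 99.98 %.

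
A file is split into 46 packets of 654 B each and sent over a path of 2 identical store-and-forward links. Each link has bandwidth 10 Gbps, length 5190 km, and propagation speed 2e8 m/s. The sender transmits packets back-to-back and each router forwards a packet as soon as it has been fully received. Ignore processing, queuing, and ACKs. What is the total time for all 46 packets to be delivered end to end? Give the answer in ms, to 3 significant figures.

51.9 ms

Per-hop transmission t_tx = L/R = 5232/10000000000 = 0.0005232 ms.
Per-hop propagation t_prop = 5190000/200000000 = 25.95 ms.
Pipeline fill: first packet needs 2·t_tx to clear all hops; remaining 45 packets each add one t_tx.
Total = (2+46-1)·t_tx + 2·t_prop = 47·0.0005232 + 2·25.95 = 51.9 ms.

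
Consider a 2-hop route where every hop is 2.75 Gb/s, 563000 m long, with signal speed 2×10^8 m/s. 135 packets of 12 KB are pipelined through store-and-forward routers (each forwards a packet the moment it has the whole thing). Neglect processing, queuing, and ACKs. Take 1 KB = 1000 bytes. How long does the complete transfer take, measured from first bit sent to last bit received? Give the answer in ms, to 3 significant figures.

Per-hop transmission t_tx = L/R = 96000/2750000000 = 0.0349091 ms.
Per-hop propagation t_prop = 563000/200000000 = 2.815 ms.
Pipeline fill: first packet needs 2·t_tx to clear all hops; remaining 134 packets each add one t_tx.
Total = (2+135-1)·t_tx + 2·t_prop = 136·0.0349091 + 2·2.815 = 10.4 ms.

10.4 ms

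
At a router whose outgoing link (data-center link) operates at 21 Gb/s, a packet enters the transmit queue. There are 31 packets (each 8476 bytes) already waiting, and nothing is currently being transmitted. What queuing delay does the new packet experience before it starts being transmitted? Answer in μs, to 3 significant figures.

100 μs

Each queued packet: L/R = 67808/21000000000 = 3.22895 μs.
31 queued → 100.098 μs.
Queuing delay = 100 μs.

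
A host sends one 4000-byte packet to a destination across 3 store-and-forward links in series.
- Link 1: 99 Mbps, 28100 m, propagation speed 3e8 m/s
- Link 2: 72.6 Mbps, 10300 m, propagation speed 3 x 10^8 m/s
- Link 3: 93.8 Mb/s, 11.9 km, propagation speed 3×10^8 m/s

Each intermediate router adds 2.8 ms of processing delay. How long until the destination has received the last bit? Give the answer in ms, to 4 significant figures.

L = 4000 × 8 = 32000 bits.
Transmission delays (L/R per hop): 0.323232, 0.440771, 0.341151 ms; sum = 1.10516 ms.
Propagation delays (d/s per hop): 0.0936667, 0.0343333, 0.0396667 ms; sum = 0.167667 ms.
Processing at 2 router(s): 2 × 2.8 ms = 5.6 ms.
End-to-end = 6.873 ms.

6.873 ms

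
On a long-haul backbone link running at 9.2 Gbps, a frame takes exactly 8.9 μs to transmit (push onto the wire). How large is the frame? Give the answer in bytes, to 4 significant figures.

10240 bytes

L = R × t_tx = 9200000000 b/s × 8.9e-06 s = 81880 bits.
In bytes: 81880 / 8 = 10240 bytes.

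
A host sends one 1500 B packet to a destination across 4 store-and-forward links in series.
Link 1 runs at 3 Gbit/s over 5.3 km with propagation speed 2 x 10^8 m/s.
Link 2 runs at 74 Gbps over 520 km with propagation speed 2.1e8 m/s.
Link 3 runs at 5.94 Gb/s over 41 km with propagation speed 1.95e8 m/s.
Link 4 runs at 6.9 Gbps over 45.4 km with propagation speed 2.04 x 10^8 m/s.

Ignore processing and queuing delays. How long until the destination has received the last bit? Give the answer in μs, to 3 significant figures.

2940 μs

L = 1500 × 8 = 12000 bits.
Transmission delays (L/R per hop): 4, 0.162162, 2.0202, 1.73913 μs; sum = 7.92149 μs.
Propagation delays (d/s per hop): 26.5, 2476.19, 210.256, 222.549 μs; sum = 2935.5 μs.
End-to-end = 2940 μs.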